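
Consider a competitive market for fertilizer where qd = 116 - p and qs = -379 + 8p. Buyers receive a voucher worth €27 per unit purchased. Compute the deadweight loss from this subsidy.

Deadweight loss = €324

Pre-subsidy: 116 - p = -379 + 8p gives p* = 55, q* = 61.
With the rebate, buyers effectively pay pb = ps − 27, where ps is the price sellers receive.
Demand in terms of ps becomes qd = 116 − 1(ps − 27) = 143 - ps. Setting this equal to supply: 143 - ps = -379 + 8ps, so ps = 58.
Buyers pay pb = 58 − 27 = 31; q' = -379 + 8·58 = 85.
The subsidy expands output by 85 − 61 = 24 past the efficient level; on those units the gap between marginal cost and willingness to pay runs from 0 up to 27.
DWL = ½ × 27 × 24 = 324.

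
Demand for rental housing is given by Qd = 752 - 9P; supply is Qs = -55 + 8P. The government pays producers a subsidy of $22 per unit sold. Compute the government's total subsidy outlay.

Pre-subsidy: 752 - 9P = -55 + 8P gives P* = 807/17, Q* = 5521/17.
With the subsidy, sellers receive Ps = Pb + 22 for each unit, where Pb is the price buyers pay.
Supply in terms of Pb becomes Qs = -55 + 8(Pb + 22) = 121 + 8Pb. Setting this equal to demand: 752 - 9Pb = 121 + 8Pb, so Pb = 631/17.
Sellers receive Ps = 631/17 + 22 = 1005/17; Q' = 752 − 9·(631/17) = 7105/17.
Government outlay = subsidy × quantity = 22 × 7105/17 = 156310/17.

Government cost = 156310/17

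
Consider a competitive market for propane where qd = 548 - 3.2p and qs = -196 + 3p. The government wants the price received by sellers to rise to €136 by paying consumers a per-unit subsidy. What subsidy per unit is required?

At a seller price of 136, quantity supplied is -196 + 3·136 = 212.
Buyers absorb 212 only when they pay pb with 548 − 3.2·pb = 212, i.e. pb = 105.
s = ps − pb = 136 − 105 = 31.

Required subsidy s = €31 per unit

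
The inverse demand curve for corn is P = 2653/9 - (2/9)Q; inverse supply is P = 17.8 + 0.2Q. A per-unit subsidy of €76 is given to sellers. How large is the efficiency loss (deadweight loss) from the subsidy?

Pre-subsidy: 2653/9 - (2/9)Q = 17.8 + 0.2Q gives Q* = 656 and P* = 149.
With the subsidy, sellers receive Ps = Pb + 76 for each unit, where Pb is the price buyers pay.
On the curves, Pb = 2653/9 - (2/9)Q and Ps = 17.8 + 0.2Q; the wedge Ps − Pb = 76 gives 17.8 + 0.2Q − (2653/9 - (2/9)Q) = 76, so Q' = 836.
Then Pb = 2653/9 − (2/9)·836 = 109 and Ps = 17.8 + 0.2·836 = 185.
The subsidy expands output by 836 − 656 = 180 past the efficient level; on those units the gap between marginal cost and willingness to pay runs from 0 up to 76.
DWL = ½ × 76 × 180 = 6840.

Deadweight loss = €6840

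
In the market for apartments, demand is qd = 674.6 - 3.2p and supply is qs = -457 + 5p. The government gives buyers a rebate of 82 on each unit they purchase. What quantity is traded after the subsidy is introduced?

Pre-subsidy: 674.6 - 3.2p = -457 + 5p gives p* = 138, q* = 233.
With the rebate, buyers effectively pay pb = ps − 82, where ps is the price sellers receive.
Demand in terms of ps becomes qd = 674.6 − 3.2(ps − 82) = 937 - 3.2ps. Setting this equal to supply: 937 - 3.2ps = -457 + 5ps, so ps = 170.
Buyers pay pb = 170 − 82 = 88; q' = -457 + 5·170 = 393.

q' = 393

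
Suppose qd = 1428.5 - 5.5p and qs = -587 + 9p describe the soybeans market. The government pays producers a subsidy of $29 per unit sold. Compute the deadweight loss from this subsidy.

Deadweight loss = $1435.5

Pre-subsidy: 1428.5 - 5.5p = -587 + 9p gives p* = 139, q* = 664.
With the subsidy, sellers receive ps = pb + 29 for each unit, where pb is the price buyers pay.
Supply in terms of pb becomes qs = -587 + 9(pb + 29) = -326 + 9pb. Setting this equal to demand: 1428.5 - 5.5pb = -326 + 9pb, so pb = 121.
Sellers receive ps = 121 + 29 = 150; q' = 1428.5 − 5.5·121 = 763.
The subsidy expands output by 763 − 664 = 99 past the efficient level; on those units the gap between marginal cost and willingness to pay runs from 0 up to 29.
DWL = ½ × 29 × 99 = 1435.5.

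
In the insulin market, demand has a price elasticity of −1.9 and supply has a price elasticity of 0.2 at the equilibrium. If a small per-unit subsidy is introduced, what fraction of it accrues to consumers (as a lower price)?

For a small subsidy around the equilibrium, the benefit split depends on the relative slopes, which at a point are proportional to the elasticities.
Buyer share = εs/(εs + |εd|) = 0.2/(0.2 + 1.9) = 2/21; seller share = |εd|/(εs + |εd|) = 19/21.

Consumer share = 2/21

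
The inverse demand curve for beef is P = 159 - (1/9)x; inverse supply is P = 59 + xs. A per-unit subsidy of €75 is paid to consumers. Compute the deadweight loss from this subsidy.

Pre-subsidy: 159 - (1/9)x = 59 + x gives x* = 90 and P* = 149.
With the rebate, buyers effectively pay Pb = Ps − 75, where Ps is the price sellers receive.
On the curves, Pb = 159 - (1/9)x and Ps = 59 + x; the wedge Ps − Pb = 75 gives 59 + x − (159 - (1/9)x) = 75, so x' = 157.5.
Then Pb = 159 − (1/9)·157.5 = 141.5 and Ps = 59 + 1·157.5 = 216.5.
The subsidy expands output by 157.5 − 90 = 67.5 past the efficient level; on those units the gap between marginal cost and willingness to pay runs from 0 up to 75.
DWL = ½ × 75 × 67.5 = 2531.25.

Deadweight loss = €2531.25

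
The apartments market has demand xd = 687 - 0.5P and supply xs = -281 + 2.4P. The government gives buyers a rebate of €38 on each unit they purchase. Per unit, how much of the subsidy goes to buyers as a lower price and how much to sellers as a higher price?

Buyers gain 912/29 per unit; sellers gain 190/29 per unit

Pre-subsidy: 687 - 0.5P = -281 + 2.4P gives P* = 9680/29, x* = 15083/29.
With the rebate, buyers effectively pay Pb = Ps − 38, where Ps is the price sellers receive.
Demand in terms of Ps becomes xd = 687 − 0.5(Ps − 38) = 706 - 0.5Ps. Setting this equal to supply: 706 - 0.5Ps = -281 + 2.4Ps, so Ps = 9870/29.
Buyers pay Pb = 9870/29 − 38 = 8768/29; x' = -281 + 2.4·(9870/29) = 15539/29.
Buyers' price falls by P* − Pb = 9680/29 − 8768/29 = 912/29; sellers' price rises by Ps − P* = 9870/29 − 9680/29 = 190/29.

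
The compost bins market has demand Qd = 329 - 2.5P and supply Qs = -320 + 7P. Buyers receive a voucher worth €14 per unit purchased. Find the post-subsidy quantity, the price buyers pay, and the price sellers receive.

Pre-subsidy: 329 - 2.5P = -320 + 7P gives P* = 1298/19, Q* = 3006/19.
With the rebate, buyers effectively pay Pb = Ps − 14, where Ps is the price sellers receive.
Demand in terms of Ps becomes Qd = 329 − 2.5(Ps − 14) = 364 - 2.5Ps. Setting this equal to supply: 364 - 2.5Ps = -320 + 7Ps, so Ps = 72.
Buyers pay Pb = 72 − 14 = 58; Q' = -320 + 7·72 = 184.

Q' = 184; buyers pay €58; sellers receive €72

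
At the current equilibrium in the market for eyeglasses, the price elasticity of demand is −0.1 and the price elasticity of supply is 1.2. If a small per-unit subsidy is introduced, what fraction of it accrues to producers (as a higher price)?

Producer share = 1/13

For a small subsidy around the equilibrium, the benefit split depends on the relative slopes, which at a point are proportional to the elasticities.
Buyer share = εs/(εs + |εd|) = 1.2/(1.2 + 0.1) = 12/13; seller share = |εd|/(εs + |εd|) = 1/13.
So producers capture 1/13 of the subsidy.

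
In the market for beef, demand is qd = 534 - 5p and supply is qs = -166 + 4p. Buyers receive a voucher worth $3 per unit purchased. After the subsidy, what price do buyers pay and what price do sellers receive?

Pre-subsidy: 534 - 5p = -166 + 4p gives p* = 700/9, q* = 1306/9.
With the rebate, buyers effectively pay pb = ps − 3, where ps is the price sellers receive.
Demand in terms of ps becomes qd = 534 − 5(ps − 3) = 549 - 5ps. Setting this equal to supply: 549 - 5ps = -166 + 4ps, so ps = 715/9.
Buyers pay pb = 715/9 − 3 = 688/9; q' = -166 + 4·(715/9) = 1366/9.

Buyers pay 688/9; sellers receive 715/9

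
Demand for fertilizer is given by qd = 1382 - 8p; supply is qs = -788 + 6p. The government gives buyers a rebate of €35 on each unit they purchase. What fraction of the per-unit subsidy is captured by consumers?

Pre-subsidy: 1382 - 8p = -788 + 6p gives p* = 155, q* = 142.
With the rebate, buyers effectively pay pb = ps − 35, where ps is the price sellers receive.
Demand in terms of ps becomes qd = 1382 − 8(ps − 35) = 1662 - 8ps. Setting this equal to supply: 1662 - 8ps = -788 + 6ps, so ps = 175.
Buyers pay pb = 175 − 35 = 140; q' = -788 + 6·175 = 262.
Buyers' price falls by p* − pb = 155 − 140 = 15; sellers' price rises by ps − p* = 175 − 155 = 20.
So consumers capture 15/35 = 3/7 of each unit of subsidy.

Consumer share = 3/7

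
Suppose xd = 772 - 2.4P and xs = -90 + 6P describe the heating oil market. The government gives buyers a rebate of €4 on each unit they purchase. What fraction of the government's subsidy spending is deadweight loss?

DWL / government spending = 3/466

Pre-subsidy: 772 - 2.4P = -90 + 6P gives P* = 2155/21, x* = 3680/7.
With the rebate, buyers effectively pay Pb = Ps − 4, where Ps is the price sellers receive.
Demand in terms of Ps becomes xd = 772 − 2.4(Ps − 4) = 781.6 - 2.4Ps. Setting this equal to supply: 781.6 - 2.4Ps = -90 + 6Ps, so Ps = 2179/21.
Buyers pay Pb = 2179/21 − 4 = 2095/21; x' = -90 + 6·(2179/21) = 3728/7.
ΔCS = ½(3680/7 + 3728/7)(2155/21 − 2095/21) = 74080/49; ΔPS = ½(3680/7 + 3728/7)(2179/21 − 2155/21) = 29632/49.
Government spending = 4 × 3728/7 = 14912/7.
DWL = ½ × 4 × (3728/7 − 3680/7) = 96/7; fraction = (96/7) / (14912/7) = 3/466.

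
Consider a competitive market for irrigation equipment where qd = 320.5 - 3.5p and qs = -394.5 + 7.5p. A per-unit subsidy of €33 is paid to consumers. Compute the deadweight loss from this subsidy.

Deadweight loss = €1299.375

Pre-subsidy: 320.5 - 3.5p = -394.5 + 7.5p gives p* = 65, q* = 93.
With the rebate, buyers effectively pay pb = ps − 33, where ps is the price sellers receive.
Demand in terms of ps becomes qd = 320.5 − 3.5(ps − 33) = 436 - 3.5ps. Setting this equal to supply: 436 - 3.5ps = -394.5 + 7.5ps, so ps = 75.5.
Buyers pay pb = 75.5 − 33 = 42.5; q' = -394.5 + 7.5·75.5 = 171.75.
The subsidy expands output by 171.75 − 93 = 78.75 past the efficient level; on those units the gap between marginal cost and willingness to pay runs from 0 up to 33.
DWL = ½ × 33 × 78.75 = 1299.375.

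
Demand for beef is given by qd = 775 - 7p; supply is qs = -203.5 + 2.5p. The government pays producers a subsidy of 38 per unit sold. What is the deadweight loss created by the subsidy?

Pre-subsidy: 775 - 7p = -203.5 + 2.5p gives p* = 103, q* = 54.
With the subsidy, sellers receive ps = pb + 38 for each unit, where pb is the price buyers pay.
Supply in terms of pb becomes qs = -203.5 + 2.5(pb + 38) = -108.5 + 2.5pb. Setting this equal to demand: 775 - 7pb = -108.5 + 2.5pb, so pb = 93.
Sellers receive ps = 93 + 38 = 131; q' = 775 − 7·93 = 124.
The subsidy expands output by 124 − 54 = 70 past the efficient level; on those units the gap between marginal cost and willingness to pay runs from 0 up to 38.
DWL = ½ × 38 × 70 = 1330.

Deadweight loss = 1330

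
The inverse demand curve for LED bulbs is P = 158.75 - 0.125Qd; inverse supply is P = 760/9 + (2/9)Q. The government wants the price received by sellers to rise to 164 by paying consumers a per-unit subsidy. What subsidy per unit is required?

Required subsidy s = 50 per unit

At a seller price of 164, quantity supplied is -380 + 4.5·164 = 358.
Buyers absorb 358 only when they pay Pb = 158.75 − 0.125·358 = 114.
s = Ps − Pb = 164 − 114 = 50.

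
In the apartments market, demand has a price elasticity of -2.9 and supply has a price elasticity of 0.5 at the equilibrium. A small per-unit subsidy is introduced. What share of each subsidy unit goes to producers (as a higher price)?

Producer share = 29/34

For a small subsidy around the equilibrium, the benefit split depends on the relative slopes, which at a point are proportional to the elasticities.
Buyer share = εs/(εs + |εd|) = 0.5/(0.5 + 2.9) = 5/34; seller share = |εd|/(εs + |εd|) = 29/34.
So producers capture 29/34 of the subsidy.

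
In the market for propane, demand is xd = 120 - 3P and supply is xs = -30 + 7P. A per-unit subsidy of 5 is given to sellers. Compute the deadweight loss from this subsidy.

Pre-subsidy: 120 - 3P = -30 + 7P gives P* = 15, x* = 75.
With the subsidy, sellers receive Ps = Pb + 5 for each unit, where Pb is the price buyers pay.
Supply in terms of Pb becomes xs = -30 + 7(Pb + 5) = 5 + 7Pb. Setting this equal to demand: 120 - 3Pb = 5 + 7Pb, so Pb = 11.5.
Sellers receive Ps = 11.5 + 5 = 16.5; x' = 120 − 3·11.5 = 85.5.
The subsidy expands output by 85.5 − 75 = 10.5 past the efficient level; on those units the gap between marginal cost and willingness to pay runs from 0 up to 5.
DWL = ½ × 5 × 10.5 = 26.25.

Deadweight loss = 26.25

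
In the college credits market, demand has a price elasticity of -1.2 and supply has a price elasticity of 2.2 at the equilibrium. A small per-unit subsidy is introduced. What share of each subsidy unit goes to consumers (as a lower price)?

For a small subsidy around the equilibrium, the benefit split depends on the relative slopes, which at a point are proportional to the elasticities.
Buyer share = εs/(εs + |εd|) = 2.2/(2.2 + 1.2) = 11/17; seller share = |εd|/(εs + |εd|) = 6/17.

Consumer share = 11/17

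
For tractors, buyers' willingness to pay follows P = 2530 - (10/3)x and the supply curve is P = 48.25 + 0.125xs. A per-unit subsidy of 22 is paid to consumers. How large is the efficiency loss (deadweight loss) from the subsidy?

Deadweight loss = 5808/83

Pre-subsidy: 2530 - (10/3)x = 48.25 + 0.125x gives x* = 59562/83 and P* = 11450/83.
With the rebate, buyers effectively pay Pb = Ps − 22, where Ps is the price sellers receive.
On the curves, Pb = 2530 - (10/3)x and Ps = 48.25 + 0.125x; the wedge Ps − Pb = 22 gives 48.25 + 0.125x − (2530 - (10/3)x) = 22, so x' = 60090/83.
Then Pb = 2530 − (10/3)·(60090/83) = 9690/83 and Ps = 48.25 + 0.125·(60090/83) = 11516/83.
The subsidy expands output by 60090/83 − 59562/83 = 528/83 past the efficient level; on those units the gap between marginal cost and willingness to pay runs from 0 up to 22.
DWL = ½ × 22 × 528/83 = 5808/83.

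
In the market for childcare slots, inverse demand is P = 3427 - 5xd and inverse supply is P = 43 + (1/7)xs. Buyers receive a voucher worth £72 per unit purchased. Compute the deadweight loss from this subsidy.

Deadweight loss = £504

Pre-subsidy: 3427 - 5x = 43 + (1/7)x gives x* = 658 and P* = 137.
With the rebate, buyers effectively pay Pb = Ps − 72, where Ps is the price sellers receive.
On the curves, Pb = 3427 - 5x and Ps = 43 + (1/7)x; the wedge Ps − Pb = 72 gives 43 + (1/7)x − (3427 - 5x) = 72, so x' = 672.
Then Pb = 3427 − 5·672 = 67 and Ps = 43 + (1/7)·672 = 139.
The subsidy expands output by 672 − 658 = 14 past the efficient level; on those units the gap between marginal cost and willingness to pay runs from 0 up to 72.
DWL = ½ × 72 × 14 = 504.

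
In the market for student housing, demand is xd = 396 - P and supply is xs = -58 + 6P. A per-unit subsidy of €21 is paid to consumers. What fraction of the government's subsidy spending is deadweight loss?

Pre-subsidy: 396 - P = -58 + 6P gives P* = 454/7, x* = 2318/7.
With the rebate, buyers effectively pay Pb = Ps − 21, where Ps is the price sellers receive.
Demand in terms of Ps becomes xd = 396 − 1(Ps − 21) = 417 - Ps. Setting this equal to supply: 417 - Ps = -58 + 6Ps, so Ps = 475/7.
Buyers pay Pb = 475/7 − 21 = 328/7; x' = -58 + 6·(475/7) = 2444/7.
ΔCS = ½(2318/7 + 2444/7)(454/7 − 328/7) = 42858/7; ΔPS = ½(2318/7 + 2444/7)(475/7 − 454/7) = 7143/7.
Government spending = 21 × 2444/7 = 7332.
DWL = ½ × 21 × (2444/7 − 2318/7) = 189; fraction = 189 / 7332 = 63/2444.

DWL / government spending = 63/2444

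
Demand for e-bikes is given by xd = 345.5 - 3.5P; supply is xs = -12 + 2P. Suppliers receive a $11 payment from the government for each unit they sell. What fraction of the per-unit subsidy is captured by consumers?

Pre-subsidy: 345.5 - 3.5P = -12 + 2P gives P* = 65, x* = 118.
With the subsidy, sellers receive Ps = Pb + 11 for each unit, where Pb is the price buyers pay.
Supply in terms of Pb becomes xs = -12 + 2(Pb + 11) = 10 + 2Pb. Setting this equal to demand: 345.5 - 3.5Pb = 10 + 2Pb, so Pb = 61.
Sellers receive Ps = 61 + 11 = 72; x' = 345.5 − 3.5·61 = 132.
Buyers' price falls by P* − Pb = 65 − 61 = 4; sellers' price rises by Ps − P* = 72 − 65 = 7.
So consumers capture 4/11 = 4/11 of each unit of subsidy.

Consumer share = 4/11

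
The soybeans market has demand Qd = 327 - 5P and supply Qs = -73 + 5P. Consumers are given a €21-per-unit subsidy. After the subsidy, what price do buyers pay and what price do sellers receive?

Buyers pay €29.5; sellers receive €50.5

Pre-subsidy: 327 - 5P = -73 + 5P gives P* = 40, Q* = 127.
With the rebate, buyers effectively pay Pb = Ps − 21, where Ps is the price sellers receive.
Demand in terms of Ps becomes Qd = 327 − 5(Ps − 21) = 432 - 5Ps. Setting this equal to supply: 432 - 5Ps = -73 + 5Ps, so Ps = 50.5.
Buyers pay Pb = 50.5 − 21 = 29.5; Q' = -73 + 5·50.5 = 179.5.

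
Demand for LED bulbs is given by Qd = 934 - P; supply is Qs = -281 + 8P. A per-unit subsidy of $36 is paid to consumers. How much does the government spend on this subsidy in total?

Government cost = $29916

Pre-subsidy: 934 - P = -281 + 8P gives P* = 135, Q* = 799.
With the rebate, buyers effectively pay Pb = Ps − 36, where Ps is the price sellers receive.
Demand in terms of Ps becomes Qd = 934 − 1(Ps − 36) = 970 - Ps. Setting this equal to supply: 970 - Ps = -281 + 8Ps, so Ps = 139.
Buyers pay Pb = 139 − 36 = 103; Q' = -281 + 8·139 = 831.
Government outlay = subsidy × quantity = 36 × 831 = 29916.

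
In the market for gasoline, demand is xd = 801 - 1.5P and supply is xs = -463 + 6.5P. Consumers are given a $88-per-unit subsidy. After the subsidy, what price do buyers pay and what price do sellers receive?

Buyers pay $86.5; sellers receive $174.5

Pre-subsidy: 801 - 1.5P = -463 + 6.5P gives P* = 158, x* = 564.
With the rebate, buyers effectively pay Pb = Ps − 88, where Ps is the price sellers receive.
Demand in terms of Ps becomes xd = 801 − 1.5(Ps − 88) = 933 - 1.5Ps. Setting this equal to supply: 933 - 1.5Ps = -463 + 6.5Ps, so Ps = 174.5.
Buyers pay Pb = 174.5 − 88 = 86.5; x' = -463 + 6.5·174.5 = 671.25.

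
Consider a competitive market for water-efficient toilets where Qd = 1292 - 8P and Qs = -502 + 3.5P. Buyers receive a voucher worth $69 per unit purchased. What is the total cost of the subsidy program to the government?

Government cost = $14628

Pre-subsidy: 1292 - 8P = -502 + 3.5P gives P* = 156, Q* = 44.
With the rebate, buyers effectively pay Pb = Ps − 69, where Ps is the price sellers receive.
Demand in terms of Ps becomes Qd = 1292 − 8(Ps − 69) = 1844 - 8Ps. Setting this equal to supply: 1844 - 8Ps = -502 + 3.5Ps, so Ps = 204.
Buyers pay Pb = 204 − 69 = 135; Q' = -502 + 3.5·204 = 212.
Government outlay = subsidy × quantity = 69 × 212 = 14628.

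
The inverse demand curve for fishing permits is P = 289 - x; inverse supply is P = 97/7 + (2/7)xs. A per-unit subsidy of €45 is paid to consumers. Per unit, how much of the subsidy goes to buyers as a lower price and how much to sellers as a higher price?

Buyers gain €35 per unit; sellers gain €10 per unit

Pre-subsidy: 289 - x = 97/7 + (2/7)x gives x* = 214 and P* = 75.
With the rebate, buyers effectively pay Pb = Ps − 45, where Ps is the price sellers receive.
On the curves, Pb = 289 - x and Ps = 97/7 + (2/7)x; the wedge Ps − Pb = 45 gives 97/7 + (2/7)x − (289 - x) = 45, so x' = 249.
Then Pb = 289 − 1·249 = 40 and Ps = 97/7 + (2/7)·249 = 85.
Buyers' price falls by P* − Pb = 75 − 40 = 35; sellers' price rises by Ps − P* = 85 − 75 = 10.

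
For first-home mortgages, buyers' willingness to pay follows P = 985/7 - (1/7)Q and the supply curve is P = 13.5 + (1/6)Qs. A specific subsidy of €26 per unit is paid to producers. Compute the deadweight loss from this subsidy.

Deadweight loss = €1092

Pre-subsidy: 985/7 - (1/7)Q = 13.5 + (1/6)Q gives Q* = 411 and P* = 82.
With the subsidy, sellers receive Ps = Pb + 26 for each unit, where Pb is the price buyers pay.
On the curves, Pb = 985/7 - (1/7)Q and Ps = 13.5 + (1/6)Q; the wedge Ps − Pb = 26 gives 13.5 + (1/6)Q − (985/7 - (1/7)Q) = 26, so Q' = 495.
Then Pb = 985/7 − (1/7)·495 = 70 and Ps = 13.5 + (1/6)·495 = 96.
The subsidy expands output by 495 − 411 = 84 past the efficient level; on those units the gap between marginal cost and willingness to pay runs from 0 up to 26.
DWL = ½ × 26 × 84 = 1092.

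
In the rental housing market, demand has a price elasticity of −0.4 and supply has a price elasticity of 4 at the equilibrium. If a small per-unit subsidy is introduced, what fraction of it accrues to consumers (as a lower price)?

For a small subsidy around the equilibrium, the benefit split depends on the relative slopes, which at a point are proportional to the elasticities.
Buyer share = εs/(εs + |εd|) = 4/(4 + 0.4) = 10/11; seller share = |εd|/(εs + |εd|) = 1/11.

Consumer share = 10/11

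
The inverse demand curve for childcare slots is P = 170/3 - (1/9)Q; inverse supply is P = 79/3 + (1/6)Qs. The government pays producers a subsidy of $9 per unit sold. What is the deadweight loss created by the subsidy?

Pre-subsidy: 170/3 - (1/9)Q = 79/3 + (1/6)Q gives Q* = 109.2 and P* = 668/15.
With the subsidy, sellers receive Ps = Pb + 9 for each unit, where Pb is the price buyers pay.
On the curves, Pb = 170/3 - (1/9)Q and Ps = 79/3 + (1/6)Q; the wedge Ps − Pb = 9 gives 79/3 + (1/6)Q − (170/3 - (1/9)Q) = 9, so Q' = 141.6.
Then Pb = 170/3 − (1/9)·141.6 = 614/15 and Ps = 79/3 + (1/6)·141.6 = 749/15.
The subsidy expands output by 141.6 − 109.2 = 32.4 past the efficient level; on those units the gap between marginal cost and willingness to pay runs from 0 up to 9.
DWL = ½ × 9 × 32.4 = 145.8.

Deadweight loss = $145.8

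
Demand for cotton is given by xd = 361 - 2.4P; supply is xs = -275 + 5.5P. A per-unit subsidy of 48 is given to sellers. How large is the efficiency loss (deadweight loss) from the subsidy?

Pre-subsidy: 361 - 2.4P = -275 + 5.5P gives P* = 6360/79, x* = 13255/79.
With the subsidy, sellers receive Ps = Pb + 48 for each unit, where Pb is the price buyers pay.
Supply in terms of Pb becomes xs = -275 + 5.5(Pb + 48) = -11 + 5.5Pb. Setting this equal to demand: 361 - 2.4Pb = -11 + 5.5Pb, so Pb = 3720/79.
Sellers receive Ps = 3720/79 + 48 = 7512/79; x' = 361 − 2.4·(3720/79) = 19591/79.
The subsidy expands output by 19591/79 − 13255/79 = 6336/79 past the efficient level; on those units the gap between marginal cost and willingness to pay runs from 0 up to 48.
DWL = ½ × 48 × 6336/79 = 152064/79.

Deadweight loss = 152064/79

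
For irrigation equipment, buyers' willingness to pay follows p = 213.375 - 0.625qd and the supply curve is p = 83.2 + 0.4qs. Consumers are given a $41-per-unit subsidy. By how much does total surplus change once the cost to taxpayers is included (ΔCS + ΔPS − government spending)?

Net change in total surplus = -$820

Pre-subsidy: 213.375 - 0.625q = 83.2 + 0.4q gives q* = 127 and p* = 134.
With the rebate, buyers effectively pay pb = ps − 41, where ps is the price sellers receive.
On the curves, pb = 213.375 - 0.625q and ps = 83.2 + 0.4q; the wedge ps − pb = 41 gives 83.2 + 0.4q − (213.375 - 0.625q) = 41, so q' = 167.
Then pb = 213.375 − 0.625·167 = 109 and ps = 83.2 + 0.4·167 = 150.
ΔCS = ½(127 + 167)(134 − 109) = 3675; ΔPS = ½(127 + 167)(150 − 134) = 2352.
Government spending = 41 × 167 = 6847.
Net change = 3675 + 2352 − 6847 = -820. The loss equals the DWL triangle ½·41·40.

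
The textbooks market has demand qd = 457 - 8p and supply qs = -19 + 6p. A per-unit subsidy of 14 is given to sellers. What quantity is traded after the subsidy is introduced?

q' = 233

Pre-subsidy: 457 - 8p = -19 + 6p gives p* = 34, q* = 185.
With the subsidy, sellers receive ps = pb + 14 for each unit, where pb is the price buyers pay.
Supply in terms of pb becomes qs = -19 + 6(pb + 14) = 65 + 6pb. Setting this equal to demand: 457 - 8pb = 65 + 6pb, so pb = 28.
Sellers receive ps = 28 + 14 = 42; q' = 457 − 8·28 = 233.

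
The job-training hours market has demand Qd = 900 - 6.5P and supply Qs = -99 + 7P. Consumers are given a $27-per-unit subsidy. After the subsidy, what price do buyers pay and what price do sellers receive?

Pre-subsidy: 900 - 6.5P = -99 + 7P gives P* = 74, Q* = 419.
With the rebate, buyers effectively pay Pb = Ps − 27, where Ps is the price sellers receive.
Demand in terms of Ps becomes Qd = 900 − 6.5(Ps − 27) = 1075.5 - 6.5Ps. Setting this equal to supply: 1075.5 - 6.5Ps = -99 + 7Ps, so Ps = 87.
Buyers pay Pb = 87 − 27 = 60; Q' = -99 + 7·87 = 510.

Buyers pay $60; sellers receive $87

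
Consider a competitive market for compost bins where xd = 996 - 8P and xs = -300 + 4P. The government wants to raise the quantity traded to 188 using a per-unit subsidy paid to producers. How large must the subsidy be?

At x = 188, invert demand for the buyer price: Pb = (996 − 188)/8 = 101; invert supply for the seller price: Ps = (188 − (-300))/4 = 122.
The subsidy must fill the gap: s = Ps − Pb = 122 − 101 = 21.

Required subsidy s = 21 per unit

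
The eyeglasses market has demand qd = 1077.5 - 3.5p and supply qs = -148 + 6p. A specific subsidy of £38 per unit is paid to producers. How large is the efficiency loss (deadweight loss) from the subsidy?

Deadweight loss = £1596

Pre-subsidy: 1077.5 - 3.5p = -148 + 6p gives p* = 129, q* = 626.
With the subsidy, sellers receive ps = pb + 38 for each unit, where pb is the price buyers pay.
Supply in terms of pb becomes qs = -148 + 6(pb + 38) = 80 + 6pb. Setting this equal to demand: 1077.5 - 3.5pb = 80 + 6pb, so pb = 105.
Sellers receive ps = 105 + 38 = 143; q' = 1077.5 − 3.5·105 = 710.
The subsidy expands output by 710 − 626 = 84 past the efficient level; on those units the gap between marginal cost and willingness to pay runs from 0 up to 38.
DWL = ½ × 38 × 84 = 1596.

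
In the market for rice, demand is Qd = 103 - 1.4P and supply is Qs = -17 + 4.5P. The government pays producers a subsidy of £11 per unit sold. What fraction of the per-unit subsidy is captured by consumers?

Consumer share = 45/59

Pre-subsidy: 103 - 1.4P = -17 + 4.5P gives P* = 1200/59, Q* = 4397/59.
With the subsidy, sellers receive Ps = Pb + 11 for each unit, where Pb is the price buyers pay.
Supply in terms of Pb becomes Qs = -17 + 4.5(Pb + 11) = 32.5 + 4.5Pb. Setting this equal to demand: 103 - 1.4Pb = 32.5 + 4.5Pb, so Pb = 705/59.
Sellers receive Ps = 705/59 + 11 = 1354/59; Q' = 103 − 1.4·(705/59) = 5090/59.
Buyers' price falls by P* − Pb = 1200/59 − 705/59 = 495/59; sellers' price rises by Ps − P* = 1354/59 − 1200/59 = 154/59.
So consumers capture (495/59)/11 = 45/59 of each unit of subsidy.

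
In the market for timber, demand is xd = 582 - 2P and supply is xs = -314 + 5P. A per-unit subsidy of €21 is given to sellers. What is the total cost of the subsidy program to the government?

Government cost = €7476

Pre-subsidy: 582 - 2P = -314 + 5P gives P* = 128, x* = 326.
With the subsidy, sellers receive Ps = Pb + 21 for each unit, where Pb is the price buyers pay.
Supply in terms of Pb becomes xs = -314 + 5(Pb + 21) = -209 + 5Pb. Setting this equal to demand: 582 - 2Pb = -209 + 5Pb, so Pb = 113.
Sellers receive Ps = 113 + 21 = 134; x' = 582 − 2·113 = 356.
Government outlay = subsidy × quantity = 21 × 356 = 7476.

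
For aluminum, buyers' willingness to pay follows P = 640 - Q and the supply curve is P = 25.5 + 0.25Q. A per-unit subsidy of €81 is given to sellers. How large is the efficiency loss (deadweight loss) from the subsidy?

Pre-subsidy: 640 - Q = 25.5 + 0.25Q gives Q* = 491.6 and P* = 148.4.
With the subsidy, sellers receive Ps = Pb + 81 for each unit, where Pb is the price buyers pay.
On the curves, Pb = 640 - Q and Ps = 25.5 + 0.25Q; the wedge Ps − Pb = 81 gives 25.5 + 0.25Q − (640 - Q) = 81, so Q' = 556.4.
Then Pb = 640 − 1·556.4 = 83.6 and Ps = 25.5 + 0.25·556.4 = 164.6.
The subsidy expands output by 556.4 − 491.6 = 64.8 past the efficient level; on those units the gap between marginal cost and willingness to pay runs from 0 up to 81.
DWL = ½ × 81 × 64.8 = 2624.4.

Deadweight loss = €2624.4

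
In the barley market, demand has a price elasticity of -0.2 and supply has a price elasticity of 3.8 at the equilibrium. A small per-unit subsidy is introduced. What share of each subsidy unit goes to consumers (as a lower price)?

For a small subsidy around the equilibrium, the benefit split depends on the relative slopes, which at a point are proportional to the elasticities.
Buyer share = εs/(εs + |εd|) = 3.8/(3.8 + 0.2) = 0.95; seller share = |εd|/(εs + |εd|) = 0.05.

Consumer share = 0.95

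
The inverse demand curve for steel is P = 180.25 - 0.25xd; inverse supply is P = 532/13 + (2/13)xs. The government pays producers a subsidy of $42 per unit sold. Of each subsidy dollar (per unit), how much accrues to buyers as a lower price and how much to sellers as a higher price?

Buyers gain $26 per unit; sellers gain $16 per unit

Pre-subsidy: 180.25 - 0.25x = 532/13 + (2/13)x gives x* = 345 and P* = 94.
With the subsidy, sellers receive Ps = Pb + 42 for each unit, where Pb is the price buyers pay.
On the curves, Pb = 180.25 - 0.25x and Ps = 532/13 + (2/13)x; the wedge Ps − Pb = 42 gives 532/13 + (2/13)x − (180.25 - 0.25x) = 42, so x' = 449.
Then Pb = 180.25 − 0.25·449 = 68 and Ps = 532/13 + (2/13)·449 = 110.
Buyers' price falls by P* − Pb = 94 − 68 = 26; sellers' price rises by Ps − P* = 110 − 94 = 16.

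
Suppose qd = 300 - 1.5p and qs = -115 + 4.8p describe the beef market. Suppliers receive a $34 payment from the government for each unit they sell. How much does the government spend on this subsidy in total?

Pre-subsidy: 300 - 1.5p = -115 + 4.8p gives p* = 4150/63, q* = 4225/21.
With the subsidy, sellers receive ps = pb + 34 for each unit, where pb is the price buyers pay.
Supply in terms of pb becomes qs = -115 + 4.8(pb + 34) = 48.2 + 4.8pb. Setting this equal to demand: 300 - 1.5pb = 48.2 + 4.8pb, so pb = 2518/63.
Sellers receive ps = 2518/63 + 34 = 4660/63; q' = 300 − 1.5·(2518/63) = 5041/21.
Government outlay = subsidy × quantity = 34 × 5041/21 = 171394/21.

Government cost = 171394/21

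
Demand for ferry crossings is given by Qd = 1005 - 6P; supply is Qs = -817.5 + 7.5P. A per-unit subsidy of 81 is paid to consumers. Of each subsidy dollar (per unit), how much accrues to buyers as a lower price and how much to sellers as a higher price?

Buyers gain 45 per unit; sellers gain 36 per unit

Pre-subsidy: 1005 - 6P = -817.5 + 7.5P gives P* = 135, Q* = 195.
With the rebate, buyers effectively pay Pb = Ps − 81, where Ps is the price sellers receive.
Demand in terms of Ps becomes Qd = 1005 − 6(Ps − 81) = 1491 - 6Ps. Setting this equal to supply: 1491 - 6Ps = -817.5 + 7.5Ps, so Ps = 171.
Buyers pay Pb = 171 − 81 = 90; Q' = -817.5 + 7.5·171 = 465.
Buyers' price falls by P* − Pb = 135 − 90 = 45; sellers' price rises by Ps − P* = 171 − 135 = 36.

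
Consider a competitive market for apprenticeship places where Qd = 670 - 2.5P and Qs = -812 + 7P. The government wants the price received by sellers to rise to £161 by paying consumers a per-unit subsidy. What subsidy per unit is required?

At a seller price of 161, quantity supplied is -812 + 7·161 = 315.
Buyers absorb 315 only when they pay Pb with 670 − 2.5·Pb = 315, i.e. Pb = 142.
s = Ps − Pb = 161 − 142 = 19.

Required subsidy s = £19 per unit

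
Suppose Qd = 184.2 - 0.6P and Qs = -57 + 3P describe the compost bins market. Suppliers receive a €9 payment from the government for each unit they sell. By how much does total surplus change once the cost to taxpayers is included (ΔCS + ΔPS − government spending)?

Pre-subsidy: 184.2 - 0.6P = -57 + 3P gives P* = 67, Q* = 144.
With the subsidy, sellers receive Ps = Pb + 9 for each unit, where Pb is the price buyers pay.
Supply in terms of Pb becomes Qs = -57 + 3(Pb + 9) = -30 + 3Pb. Setting this equal to demand: 184.2 - 0.6Pb = -30 + 3Pb, so Pb = 59.5.
Sellers receive Ps = 59.5 + 9 = 68.5; Q' = 184.2 − 0.6·59.5 = 148.5.
ΔCS = ½(144 + 148.5)(67 − 59.5) = 1096.875; ΔPS = ½(144 + 148.5)(68.5 − 67) = 219.375.
Government spending = 9 × 148.5 = 1336.5.
Net change = 1096.875 + 219.375 − 1336.5 = -20.25. The loss equals the DWL triangle ½·9·4.5.

Net change in total surplus = -€20.25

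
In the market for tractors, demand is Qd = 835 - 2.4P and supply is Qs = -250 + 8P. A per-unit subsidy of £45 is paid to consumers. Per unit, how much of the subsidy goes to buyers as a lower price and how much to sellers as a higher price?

Buyers gain 450/13 per unit; sellers gain 135/13 per unit

Pre-subsidy: 835 - 2.4P = -250 + 8P gives P* = 5425/52, Q* = 7600/13.
With the rebate, buyers effectively pay Pb = Ps − 45, where Ps is the price sellers receive.
Demand in terms of Ps becomes Qd = 835 − 2.4(Ps − 45) = 943 - 2.4Ps. Setting this equal to supply: 943 - 2.4Ps = -250 + 8Ps, so Ps = 5965/52.
Buyers pay Pb = 5965/52 − 45 = 3625/52; Q' = -250 + 8·(5965/52) = 8680/13.
Buyers' price falls by P* − Pb = 5425/52 − 3625/52 = 450/13; sellers' price rises by Ps − P* = 5965/52 − 5425/52 = 135/13.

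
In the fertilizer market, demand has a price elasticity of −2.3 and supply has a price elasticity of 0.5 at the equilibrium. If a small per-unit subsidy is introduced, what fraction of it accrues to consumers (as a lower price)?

For a small subsidy around the equilibrium, the benefit split depends on the relative slopes, which at a point are proportional to the elasticities.
Buyer share = εs/(εs + |εd|) = 0.5/(0.5 + 2.3) = 5/28; seller share = |εd|/(εs + |εd|) = 23/28.

Consumer share = 5/28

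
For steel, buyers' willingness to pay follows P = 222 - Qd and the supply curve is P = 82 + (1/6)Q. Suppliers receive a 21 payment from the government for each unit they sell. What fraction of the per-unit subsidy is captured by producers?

Producer share = 1/7

Pre-subsidy: 222 - Q = 82 + (1/6)Q gives Q* = 120 and P* = 102.
With the subsidy, sellers receive Ps = Pb + 21 for each unit, where Pb is the price buyers pay.
On the curves, Pb = 222 - Q and Ps = 82 + (1/6)Q; the wedge Ps − Pb = 21 gives 82 + (1/6)Q − (222 - Q) = 21, so Q' = 138.
Then Pb = 222 − 1·138 = 84 and Ps = 82 + (1/6)·138 = 105.
Buyers' price falls by P* − Pb = 102 − 84 = 18; sellers' price rises by Ps − P* = 105 − 102 = 3.
So producers capture 3/21 = 1/7 of each unit of subsidy.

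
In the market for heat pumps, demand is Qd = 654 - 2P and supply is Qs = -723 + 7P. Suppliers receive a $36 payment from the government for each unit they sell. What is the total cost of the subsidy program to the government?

Government cost = $14544

Pre-subsidy: 654 - 2P = -723 + 7P gives P* = 153, Q* = 348.
With the subsidy, sellers receive Ps = Pb + 36 for each unit, where Pb is the price buyers pay.
Supply in terms of Pb becomes Qs = -723 + 7(Pb + 36) = -471 + 7Pb. Setting this equal to demand: 654 - 2Pb = -471 + 7Pb, so Pb = 125.
Sellers receive Ps = 125 + 36 = 161; Q' = 654 − 2·125 = 404.
Government outlay = subsidy × quantity = 36 × 404 = 14544.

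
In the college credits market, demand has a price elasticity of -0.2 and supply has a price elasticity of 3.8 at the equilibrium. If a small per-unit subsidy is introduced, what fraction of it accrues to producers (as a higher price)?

For a small subsidy around the equilibrium, the benefit split depends on the relative slopes, which at a point are proportional to the elasticities.
Buyer share = εs/(εs + |εd|) = 3.8/(3.8 + 0.2) = 0.95; seller share = |εd|/(εs + |εd|) = 0.05.
So producers capture 0.05 of the subsidy.

Producer share = 0.05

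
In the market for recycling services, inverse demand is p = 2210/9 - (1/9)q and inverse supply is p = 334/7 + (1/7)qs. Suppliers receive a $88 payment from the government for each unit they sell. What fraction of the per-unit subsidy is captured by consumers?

Consumer share = 0.4375

Pre-subsidy: 2210/9 - (1/9)q = 334/7 + (1/7)q gives q* = 779 and p* = 159.
With the subsidy, sellers receive ps = pb + 88 for each unit, where pb is the price buyers pay.
On the curves, pb = 2210/9 - (1/9)q and ps = 334/7 + (1/7)q; the wedge ps − pb = 88 gives 334/7 + (1/7)q − (2210/9 - (1/9)q) = 88, so q' = 1125.5.
Then pb = 2210/9 − (1/9)·1125.5 = 120.5 and ps = 334/7 + (1/7)·1125.5 = 208.5.
Buyers' price falls by p* − pb = 159 − 120.5 = 38.5; sellers' price rises by ps − p* = 208.5 − 159 = 49.5.
So consumers capture 38.5/88 = 0.4375 of each unit of subsidy.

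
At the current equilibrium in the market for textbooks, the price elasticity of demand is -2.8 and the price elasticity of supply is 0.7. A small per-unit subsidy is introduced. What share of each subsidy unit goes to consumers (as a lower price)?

Consumer share = 0.2

For a small subsidy around the equilibrium, the benefit split depends on the relative slopes, which at a point are proportional to the elasticities.
Buyer share = εs/(εs + |εd|) = 0.7/(0.7 + 2.8) = 0.2; seller share = |εd|/(εs + |εd|) = 0.8.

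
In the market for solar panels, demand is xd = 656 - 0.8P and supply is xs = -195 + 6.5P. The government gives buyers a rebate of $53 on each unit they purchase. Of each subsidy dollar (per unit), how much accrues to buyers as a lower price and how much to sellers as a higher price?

Buyers gain 3445/73 per unit; sellers gain 424/73 per unit

Pre-subsidy: 656 - 0.8P = -195 + 6.5P gives P* = 8510/73, x* = 41080/73.
With the rebate, buyers effectively pay Pb = Ps − 53, where Ps is the price sellers receive.
Demand in terms of Ps becomes xd = 656 − 0.8(Ps − 53) = 698.4 - 0.8Ps. Setting this equal to supply: 698.4 - 0.8Ps = -195 + 6.5Ps, so Ps = 8934/73.
Buyers pay Pb = 8934/73 − 53 = 5065/73; x' = -195 + 6.5·(8934/73) = 43836/73.
Buyers' price falls by P* − Pb = 8510/73 − 5065/73 = 3445/73; sellers' price rises by Ps − P* = 8934/73 − 8510/73 = 424/73.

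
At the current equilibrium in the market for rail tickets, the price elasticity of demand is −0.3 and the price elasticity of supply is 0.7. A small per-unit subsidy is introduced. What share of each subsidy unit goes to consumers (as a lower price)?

For a small subsidy around the equilibrium, the benefit split depends on the relative slopes, which at a point are proportional to the elasticities.
Buyer share = εs/(εs + |εd|) = 0.7/(0.7 + 0.3) = 0.7; seller share = |εd|/(εs + |εd|) = 0.3.

Consumer share = 0.7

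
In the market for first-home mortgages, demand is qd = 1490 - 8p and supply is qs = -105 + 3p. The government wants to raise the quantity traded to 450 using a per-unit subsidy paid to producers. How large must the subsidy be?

At q = 450, invert demand for the buyer price: pb = (1490 − 450)/8 = 130; invert supply for the seller price: ps = (450 − (-105))/3 = 185.
The subsidy must fill the gap: s = ps − pb = 185 − 130 = 55.

Required subsidy s = 55 per unit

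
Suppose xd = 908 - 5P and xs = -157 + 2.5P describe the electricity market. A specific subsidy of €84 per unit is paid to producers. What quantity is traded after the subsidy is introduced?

Pre-subsidy: 908 - 5P = -157 + 2.5P gives P* = 142, x* = 198.
With the subsidy, sellers receive Ps = Pb + 84 for each unit, where Pb is the price buyers pay.
Supply in terms of Pb becomes xs = -157 + 2.5(Pb + 84) = 53 + 2.5Pb. Setting this equal to demand: 908 - 5Pb = 53 + 2.5Pb, so Pb = 114.
Sellers receive Ps = 114 + 84 = 198; x' = 908 − 5·114 = 338.

x' = 338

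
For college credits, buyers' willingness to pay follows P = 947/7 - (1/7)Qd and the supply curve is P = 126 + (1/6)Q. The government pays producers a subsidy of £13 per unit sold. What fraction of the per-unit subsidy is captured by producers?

Producer share = 7/13

Pre-subsidy: 947/7 - (1/7)Q = 126 + (1/6)Q gives Q* = 30 and P* = 131.
With the subsidy, sellers receive Ps = Pb + 13 for each unit, where Pb is the price buyers pay.
On the curves, Pb = 947/7 - (1/7)Q and Ps = 126 + (1/6)Q; the wedge Ps − Pb = 13 gives 126 + (1/6)Q − (947/7 - (1/7)Q) = 13, so Q' = 72.
Then Pb = 947/7 − (1/7)·72 = 125 and Ps = 126 + (1/6)·72 = 138.
Buyers' price falls by P* − Pb = 131 − 125 = 6; sellers' price rises by Ps − P* = 138 − 131 = 7.
So producers capture 7/13 = 7/13 of each unit of subsidy.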